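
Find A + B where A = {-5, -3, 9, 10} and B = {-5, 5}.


A + B = {a + b : a ∈ A, b ∈ B}.
Enumerate all |A|·|B| = 4·2 = 8 pairs (a, b) and collect distinct sums.
a = -5: -5+-5=-10, -5+5=0
a = -3: -3+-5=-8, -3+5=2
a = 9: 9+-5=4, 9+5=14
a = 10: 10+-5=5, 10+5=15
Collecting distinct sums: A + B = {-10, -8, 0, 2, 4, 5, 14, 15}
|A + B| = 8

A + B = {-10, -8, 0, 2, 4, 5, 14, 15}


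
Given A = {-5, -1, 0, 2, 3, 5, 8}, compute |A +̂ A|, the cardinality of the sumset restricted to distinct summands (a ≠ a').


Restricted sumset: A +̂ A = {a + a' : a ∈ A, a' ∈ A, a ≠ a'}.
Equivalently, take A + A and drop any sum 2a that is achievable ONLY as a + a for a ∈ A (i.e. sums representable only with equal summands).
Enumerate pairs (a, a') with a < a' (symmetric, so each unordered pair gives one sum; this covers all a ≠ a'):
  -5 + -1 = -6
  -5 + 0 = -5
  -5 + 2 = -3
  -5 + 3 = -2
  -5 + 5 = 0
  -5 + 8 = 3
  -1 + 0 = -1
  -1 + 2 = 1
  -1 + 3 = 2
  -1 + 5 = 4
  -1 + 8 = 7
  0 + 2 = 2
  0 + 3 = 3
  0 + 5 = 5
  0 + 8 = 8
  2 + 3 = 5
  2 + 5 = 7
  2 + 8 = 10
  3 + 5 = 8
  3 + 8 = 11
  5 + 8 = 13
Collected distinct sums: {-6, -5, -3, -2, -1, 0, 1, 2, 3, 4, 5, 7, 8, 10, 11, 13}
|A +̂ A| = 16
(Reference bound: |A +̂ A| ≥ 2|A| - 3 for |A| ≥ 2, with |A| = 7 giving ≥ 11.)

|A +̂ A| = 16


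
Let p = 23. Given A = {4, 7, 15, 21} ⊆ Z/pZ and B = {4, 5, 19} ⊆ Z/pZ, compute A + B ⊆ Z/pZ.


Work in Z/23Z: reduce every sum a + b modulo 23.
Enumerate all 12 pairs:
a = 4: 4+4=8, 4+5=9, 4+19=0
a = 7: 7+4=11, 7+5=12, 7+19=3
a = 15: 15+4=19, 15+5=20, 15+19=11
a = 21: 21+4=2, 21+5=3, 21+19=17
Distinct residues collected: {0, 2, 3, 8, 9, 11, 12, 17, 19, 20}
|A + B| = 10 (out of 23 total residues).

A + B = {0, 2, 3, 8, 9, 11, 12, 17, 19, 20}


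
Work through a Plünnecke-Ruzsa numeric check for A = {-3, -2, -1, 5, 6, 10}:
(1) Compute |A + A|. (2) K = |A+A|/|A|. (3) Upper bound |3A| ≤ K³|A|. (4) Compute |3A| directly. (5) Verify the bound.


|A| = 6.
Step 1: Compute A + A by enumerating all 36 pairs.
A + A = {-6, -5, -4, -3, -2, 2, 3, 4, 5, 7, 8, 9, 10, 11, 12, 15, 16, 20}, so |A + A| = 18.
Step 2: Doubling constant K = |A + A|/|A| = 18/6 = 18/6 ≈ 3.0000.
Step 3: Plünnecke-Ruzsa gives |3A| ≤ K³·|A| = (3.0000)³ · 6 ≈ 162.0000.
Step 4: Compute 3A = A + A + A directly by enumerating all triples (a,b,c) ∈ A³; |3A| = 34.
Step 5: Check 34 ≤ 162.0000? Yes ✓.

K = 18/6, Plünnecke-Ruzsa bound K³|A| ≈ 162.0000, |3A| = 34, inequality holds.


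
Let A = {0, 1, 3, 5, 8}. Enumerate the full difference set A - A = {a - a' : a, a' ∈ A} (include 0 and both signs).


A - A = {a - a' : a, a' ∈ A}.
Compute a - a' for each ordered pair (a, a'):
a = 0: 0-0=0, 0-1=-1, 0-3=-3, 0-5=-5, 0-8=-8
a = 1: 1-0=1, 1-1=0, 1-3=-2, 1-5=-4, 1-8=-7
a = 3: 3-0=3, 3-1=2, 3-3=0, 3-5=-2, 3-8=-5
a = 5: 5-0=5, 5-1=4, 5-3=2, 5-5=0, 5-8=-3
a = 8: 8-0=8, 8-1=7, 8-3=5, 8-5=3, 8-8=0
Collecting distinct values (and noting 0 appears from a-a):
A - A = {-8, -7, -5, -4, -3, -2, -1, 0, 1, 2, 3, 4, 5, 7, 8}
|A - A| = 15

A - A = {-8, -7, -5, -4, -3, -2, -1, 0, 1, 2, 3, 4, 5, 7, 8}


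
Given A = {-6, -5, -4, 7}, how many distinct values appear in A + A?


A + A = {a + a' : a, a' ∈ A}; |A| = 4.
General bounds: 2|A| - 1 ≤ |A + A| ≤ |A|(|A|+1)/2, i.e. 7 ≤ |A + A| ≤ 10.
Lower bound 2|A|-1 is attained iff A is an arithmetic progression.
Enumerate sums a + a' for a ≤ a' (symmetric, so this suffices):
a = -6: -6+-6=-12, -6+-5=-11, -6+-4=-10, -6+7=1
a = -5: -5+-5=-10, -5+-4=-9, -5+7=2
a = -4: -4+-4=-8, -4+7=3
a = 7: 7+7=14
Distinct sums: {-12, -11, -10, -9, -8, 1, 2, 3, 14}
|A + A| = 9

|A + A| = 9


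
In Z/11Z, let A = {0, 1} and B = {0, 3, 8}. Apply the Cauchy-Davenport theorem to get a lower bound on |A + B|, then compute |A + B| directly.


Cauchy-Davenport: |A + B| ≥ min(p, |A| + |B| - 1) for A, B nonempty in Z/pZ.
|A| = 2, |B| = 3, p = 11.
CD lower bound = min(11, 2 + 3 - 1) = min(11, 4) = 4.
Compute A + B mod 11 directly:
a = 0: 0+0=0, 0+3=3, 0+8=8
a = 1: 1+0=1, 1+3=4, 1+8=9
A + B = {0, 1, 3, 4, 8, 9}, so |A + B| = 6.
Verify: 6 ≥ 4? Yes ✓.

CD lower bound = 4, actual |A + B| = 6.


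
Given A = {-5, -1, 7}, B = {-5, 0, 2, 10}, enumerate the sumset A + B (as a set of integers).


A + B = {a + b : a ∈ A, b ∈ B}.
Enumerate all |A|·|B| = 3·4 = 12 pairs (a, b) and collect distinct sums.
a = -5: -5+-5=-10, -5+0=-5, -5+2=-3, -5+10=5
a = -1: -1+-5=-6, -1+0=-1, -1+2=1, -1+10=9
a = 7: 7+-5=2, 7+0=7, 7+2=9, 7+10=17
Collecting distinct sums: A + B = {-10, -6, -5, -3, -1, 1, 2, 5, 7, 9, 17}
|A + B| = 11

A + B = {-10, -6, -5, -3, -1, 1, 2, 5, 7, 9, 17}


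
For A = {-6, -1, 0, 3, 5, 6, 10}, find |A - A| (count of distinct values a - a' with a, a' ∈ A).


A - A = {a - a' : a, a' ∈ A}; |A| = 7.
Bounds: 2|A|-1 ≤ |A - A| ≤ |A|² - |A| + 1, i.e. 13 ≤ |A - A| ≤ 43.
Note: 0 ∈ A - A always (from a - a). The set is symmetric: if d ∈ A - A then -d ∈ A - A.
Enumerate nonzero differences d = a - a' with a > a' (then include -d):
Positive differences: {1, 2, 3, 4, 5, 6, 7, 9, 10, 11, 12, 16}
Full difference set: {0} ∪ (positive diffs) ∪ (negative diffs).
|A - A| = 1 + 2·12 = 25 (matches direct enumeration: 25).

|A - A| = 25


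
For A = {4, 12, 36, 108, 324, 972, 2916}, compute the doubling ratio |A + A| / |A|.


|A| = 7.
Compute A + A by enumerating all 49 pairs.
A + A = {8, 16, 24, 40, 48, 72, 112, 120, 144, 216, 328, 336, 360, 432, 648, 976, 984, 1008, 1080, 1296, 1944, 2920, 2928, 2952, 3024, 3240, 3888, 5832}, so |A + A| = 28.
K = |A + A| / |A| = 28/7 = 4/1 ≈ 4.0000.
Reference: AP of size 7 gives K = 13/7 ≈ 1.8571; a fully generic set of size 7 gives K ≈ 4.0000.

|A| = 7, |A + A| = 28, K = 28/7 = 4/1.


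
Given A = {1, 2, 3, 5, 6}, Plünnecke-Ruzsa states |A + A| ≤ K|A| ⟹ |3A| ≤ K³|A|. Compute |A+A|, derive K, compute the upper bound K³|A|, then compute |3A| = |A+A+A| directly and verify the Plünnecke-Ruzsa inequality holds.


|A| = 5.
Step 1: Compute A + A by enumerating all 25 pairs.
A + A = {2, 3, 4, 5, 6, 7, 8, 9, 10, 11, 12}, so |A + A| = 11.
Step 2: Doubling constant K = |A + A|/|A| = 11/5 = 11/5 ≈ 2.2000.
Step 3: Plünnecke-Ruzsa gives |3A| ≤ K³·|A| = (2.2000)³ · 5 ≈ 53.2400.
Step 4: Compute 3A = A + A + A directly by enumerating all triples (a,b,c) ∈ A³; |3A| = 16.
Step 5: Check 16 ≤ 53.2400? Yes ✓.

K = 11/5, Plünnecke-Ruzsa bound K³|A| ≈ 53.2400, |3A| = 16, inequality holds.


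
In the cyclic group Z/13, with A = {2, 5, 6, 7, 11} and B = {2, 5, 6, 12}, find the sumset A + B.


Work in Z/13Z: reduce every sum a + b modulo 13.
Enumerate all 20 pairs:
a = 2: 2+2=4, 2+5=7, 2+6=8, 2+12=1
a = 5: 5+2=7, 5+5=10, 5+6=11, 5+12=4
a = 6: 6+2=8, 6+5=11, 6+6=12, 6+12=5
a = 7: 7+2=9, 7+5=12, 7+6=0, 7+12=6
a = 11: 11+2=0, 11+5=3, 11+6=4, 11+12=10
Distinct residues collected: {0, 1, 3, 4, 5, 6, 7, 8, 9, 10, 11, 12}
|A + B| = 12 (out of 13 total residues).

A + B = {0, 1, 3, 4, 5, 6, 7, 8, 9, 10, 11, 12}


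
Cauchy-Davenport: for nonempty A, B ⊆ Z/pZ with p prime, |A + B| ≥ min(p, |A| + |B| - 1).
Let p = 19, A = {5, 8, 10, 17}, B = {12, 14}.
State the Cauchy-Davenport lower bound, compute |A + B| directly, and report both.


Cauchy-Davenport: |A + B| ≥ min(p, |A| + |B| - 1) for A, B nonempty in Z/pZ.
|A| = 4, |B| = 2, p = 19.
CD lower bound = min(19, 4 + 2 - 1) = min(19, 5) = 5.
Compute A + B mod 19 directly:
a = 5: 5+12=17, 5+14=0
a = 8: 8+12=1, 8+14=3
a = 10: 10+12=3, 10+14=5
a = 17: 17+12=10, 17+14=12
A + B = {0, 1, 3, 5, 10, 12, 17}, so |A + B| = 7.
Verify: 7 ≥ 5? Yes ✓.

CD lower bound = 5, actual |A + B| = 7.


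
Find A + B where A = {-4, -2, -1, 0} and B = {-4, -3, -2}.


A + B = {a + b : a ∈ A, b ∈ B}.
Enumerate all |A|·|B| = 4·3 = 12 pairs (a, b) and collect distinct sums.
a = -4: -4+-4=-8, -4+-3=-7, -4+-2=-6
a = -2: -2+-4=-6, -2+-3=-5, -2+-2=-4
a = -1: -1+-4=-5, -1+-3=-4, -1+-2=-3
a = 0: 0+-4=-4, 0+-3=-3, 0+-2=-2
Collecting distinct sums: A + B = {-8, -7, -6, -5, -4, -3, -2}
|A + B| = 7

A + B = {-8, -7, -6, -5, -4, -3, -2}


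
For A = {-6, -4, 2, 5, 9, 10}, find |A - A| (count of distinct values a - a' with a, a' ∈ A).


A - A = {a - a' : a, a' ∈ A}; |A| = 6.
Bounds: 2|A|-1 ≤ |A - A| ≤ |A|² - |A| + 1, i.e. 11 ≤ |A - A| ≤ 31.
Note: 0 ∈ A - A always (from a - a). The set is symmetric: if d ∈ A - A then -d ∈ A - A.
Enumerate nonzero differences d = a - a' with a > a' (then include -d):
Positive differences: {1, 2, 3, 4, 5, 6, 7, 8, 9, 11, 13, 14, 15, 16}
Full difference set: {0} ∪ (positive diffs) ∪ (negative diffs).
|A - A| = 1 + 2·14 = 29 (matches direct enumeration: 29).

|A - A| = 29


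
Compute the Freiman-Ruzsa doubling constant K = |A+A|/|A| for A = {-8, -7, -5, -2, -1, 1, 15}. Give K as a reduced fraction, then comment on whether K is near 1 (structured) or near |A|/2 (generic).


|A| = 7.
Compute A + A by enumerating all 49 pairs.
A + A = {-16, -15, -14, -13, -12, -10, -9, -8, -7, -6, -4, -3, -2, -1, 0, 2, 7, 8, 10, 13, 14, 16, 30}, so |A + A| = 23.
K = |A + A| / |A| = 23/7 (already in lowest terms) ≈ 3.2857.
Reference: AP of size 7 gives K = 13/7 ≈ 1.8571; a fully generic set of size 7 gives K ≈ 4.0000.

|A| = 7, |A + A| = 23, K = 23/7.


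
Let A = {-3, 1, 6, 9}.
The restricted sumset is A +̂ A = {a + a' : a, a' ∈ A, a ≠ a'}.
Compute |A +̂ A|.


Restricted sumset: A +̂ A = {a + a' : a ∈ A, a' ∈ A, a ≠ a'}.
Equivalently, take A + A and drop any sum 2a that is achievable ONLY as a + a for a ∈ A (i.e. sums representable only with equal summands).
Enumerate pairs (a, a') with a < a' (symmetric, so each unordered pair gives one sum; this covers all a ≠ a'):
  -3 + 1 = -2
  -3 + 6 = 3
  -3 + 9 = 6
  1 + 6 = 7
  1 + 9 = 10
  6 + 9 = 15
Collected distinct sums: {-2, 3, 6, 7, 10, 15}
|A +̂ A| = 6
(Reference bound: |A +̂ A| ≥ 2|A| - 3 for |A| ≥ 2, with |A| = 4 giving ≥ 5.)

|A +̂ A| = 6


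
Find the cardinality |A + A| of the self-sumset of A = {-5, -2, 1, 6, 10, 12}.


A + A = {a + a' : a, a' ∈ A}; |A| = 6.
General bounds: 2|A| - 1 ≤ |A + A| ≤ |A|(|A|+1)/2, i.e. 11 ≤ |A + A| ≤ 21.
Lower bound 2|A|-1 is attained iff A is an arithmetic progression.
Enumerate sums a + a' for a ≤ a' (symmetric, so this suffices):
a = -5: -5+-5=-10, -5+-2=-7, -5+1=-4, -5+6=1, -5+10=5, -5+12=7
a = -2: -2+-2=-4, -2+1=-1, -2+6=4, -2+10=8, -2+12=10
a = 1: 1+1=2, 1+6=7, 1+10=11, 1+12=13
a = 6: 6+6=12, 6+10=16, 6+12=18
a = 10: 10+10=20, 10+12=22
a = 12: 12+12=24
Distinct sums: {-10, -7, -4, -1, 1, 2, 4, 5, 7, 8, 10, 11, 12, 13, 16, 18, 20, 22, 24}
|A + A| = 19

|A + A| = 19


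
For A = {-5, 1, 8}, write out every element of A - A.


A - A = {a - a' : a, a' ∈ A}.
Compute a - a' for each ordered pair (a, a'):
a = -5: -5--5=0, -5-1=-6, -5-8=-13
a = 1: 1--5=6, 1-1=0, 1-8=-7
a = 8: 8--5=13, 8-1=7, 8-8=0
Collecting distinct values (and noting 0 appears from a-a):
A - A = {-13, -7, -6, 0, 6, 7, 13}
|A - A| = 7

A - A = {-13, -7, -6, 0, 6, 7, 13}


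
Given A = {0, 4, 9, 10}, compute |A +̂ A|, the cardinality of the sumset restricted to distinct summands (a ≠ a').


Restricted sumset: A +̂ A = {a + a' : a ∈ A, a' ∈ A, a ≠ a'}.
Equivalently, take A + A and drop any sum 2a that is achievable ONLY as a + a for a ∈ A (i.e. sums representable only with equal summands).
Enumerate pairs (a, a') with a < a' (symmetric, so each unordered pair gives one sum; this covers all a ≠ a'):
  0 + 4 = 4
  0 + 9 = 9
  0 + 10 = 10
  4 + 9 = 13
  4 + 10 = 14
  9 + 10 = 19
Collected distinct sums: {4, 9, 10, 13, 14, 19}
|A +̂ A| = 6
(Reference bound: |A +̂ A| ≥ 2|A| - 3 for |A| ≥ 2, with |A| = 4 giving ≥ 5.)

|A +̂ A| = 6


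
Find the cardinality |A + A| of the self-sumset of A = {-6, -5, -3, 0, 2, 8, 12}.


A + A = {a + a' : a, a' ∈ A}; |A| = 7.
General bounds: 2|A| - 1 ≤ |A + A| ≤ |A|(|A|+1)/2, i.e. 13 ≤ |A + A| ≤ 28.
Lower bound 2|A|-1 is attained iff A is an arithmetic progression.
Enumerate sums a + a' for a ≤ a' (symmetric, so this suffices):
a = -6: -6+-6=-12, -6+-5=-11, -6+-3=-9, -6+0=-6, -6+2=-4, -6+8=2, -6+12=6
a = -5: -5+-5=-10, -5+-3=-8, -5+0=-5, -5+2=-3, -5+8=3, -5+12=7
a = -3: -3+-3=-6, -3+0=-3, -3+2=-1, -3+8=5, -3+12=9
a = 0: 0+0=0, 0+2=2, 0+8=8, 0+12=12
a = 2: 2+2=4, 2+8=10, 2+12=14
a = 8: 8+8=16, 8+12=20
a = 12: 12+12=24
Distinct sums: {-12, -11, -10, -9, -8, -6, -5, -4, -3, -1, 0, 2, 3, 4, 5, 6, 7, 8, 9, 10, 12, 14, 16, 20, 24}
|A + A| = 25

|A + A| = 25


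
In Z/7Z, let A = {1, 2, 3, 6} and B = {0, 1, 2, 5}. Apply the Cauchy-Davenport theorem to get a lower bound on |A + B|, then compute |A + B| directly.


Cauchy-Davenport: |A + B| ≥ min(p, |A| + |B| - 1) for A, B nonempty in Z/pZ.
|A| = 4, |B| = 4, p = 7.
CD lower bound = min(7, 4 + 4 - 1) = min(7, 7) = 7.
Compute A + B mod 7 directly:
a = 1: 1+0=1, 1+1=2, 1+2=3, 1+5=6
a = 2: 2+0=2, 2+1=3, 2+2=4, 2+5=0
a = 3: 3+0=3, 3+1=4, 3+2=5, 3+5=1
a = 6: 6+0=6, 6+1=0, 6+2=1, 6+5=4
A + B = {0, 1, 2, 3, 4, 5, 6}, so |A + B| = 7.
Verify: 7 ≥ 7? Yes ✓.

CD lower bound = 7, actual |A + B| = 7.


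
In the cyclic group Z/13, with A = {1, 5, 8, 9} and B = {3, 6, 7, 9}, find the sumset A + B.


Work in Z/13Z: reduce every sum a + b modulo 13.
Enumerate all 16 pairs:
a = 1: 1+3=4, 1+6=7, 1+7=8, 1+9=10
a = 5: 5+3=8, 5+6=11, 5+7=12, 5+9=1
a = 8: 8+3=11, 8+6=1, 8+7=2, 8+9=4
a = 9: 9+3=12, 9+6=2, 9+7=3, 9+9=5
Distinct residues collected: {1, 2, 3, 4, 5, 7, 8, 10, 11, 12}
|A + B| = 10 (out of 13 total residues).

A + B = {1, 2, 3, 4, 5, 7, 8, 10, 11, 12}


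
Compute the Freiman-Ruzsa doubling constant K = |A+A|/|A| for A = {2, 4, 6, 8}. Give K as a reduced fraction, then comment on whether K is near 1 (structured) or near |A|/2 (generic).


|A| = 4.
Compute A + A by enumerating all 16 pairs.
A + A = {4, 6, 8, 10, 12, 14, 16}, so |A + A| = 7.
K = |A + A| / |A| = 7/4 (already in lowest terms) ≈ 1.7500.
Reference: AP of size 4 gives K = 7/4 ≈ 1.7500; a fully generic set of size 4 gives K ≈ 2.5000.

|A| = 4, |A + A| = 7, K = 7/4.


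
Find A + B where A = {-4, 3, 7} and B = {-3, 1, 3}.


A + B = {a + b : a ∈ A, b ∈ B}.
Enumerate all |A|·|B| = 3·3 = 9 pairs (a, b) and collect distinct sums.
a = -4: -4+-3=-7, -4+1=-3, -4+3=-1
a = 3: 3+-3=0, 3+1=4, 3+3=6
a = 7: 7+-3=4, 7+1=8, 7+3=10
Collecting distinct sums: A + B = {-7, -3, -1, 0, 4, 6, 8, 10}
|A + B| = 8

A + B = {-7, -3, -1, 0, 4, 6, 8, 10}


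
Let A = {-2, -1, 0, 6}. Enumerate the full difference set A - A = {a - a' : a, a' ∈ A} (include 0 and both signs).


A - A = {a - a' : a, a' ∈ A}.
Compute a - a' for each ordered pair (a, a'):
a = -2: -2--2=0, -2--1=-1, -2-0=-2, -2-6=-8
a = -1: -1--2=1, -1--1=0, -1-0=-1, -1-6=-7
a = 0: 0--2=2, 0--1=1, 0-0=0, 0-6=-6
a = 6: 6--2=8, 6--1=7, 6-0=6, 6-6=0
Collecting distinct values (and noting 0 appears from a-a):
A - A = {-8, -7, -6, -2, -1, 0, 1, 2, 6, 7, 8}
|A - A| = 11

A - A = {-8, -7, -6, -2, -1, 0, 1, 2, 6, 7, 8}


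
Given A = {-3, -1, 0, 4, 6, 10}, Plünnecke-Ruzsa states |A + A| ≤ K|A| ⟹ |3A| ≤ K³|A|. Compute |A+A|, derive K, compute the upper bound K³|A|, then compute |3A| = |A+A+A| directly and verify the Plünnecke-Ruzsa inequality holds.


|A| = 6.
Step 1: Compute A + A by enumerating all 36 pairs.
A + A = {-6, -4, -3, -2, -1, 0, 1, 3, 4, 5, 6, 7, 8, 9, 10, 12, 14, 16, 20}, so |A + A| = 19.
Step 2: Doubling constant K = |A + A|/|A| = 19/6 = 19/6 ≈ 3.1667.
Step 3: Plünnecke-Ruzsa gives |3A| ≤ K³·|A| = (3.1667)³ · 6 ≈ 190.5278.
Step 4: Compute 3A = A + A + A directly by enumerating all triples (a,b,c) ∈ A³; |3A| = 33.
Step 5: Check 33 ≤ 190.5278? Yes ✓.

K = 19/6, Plünnecke-Ruzsa bound K³|A| ≈ 190.5278, |3A| = 33, inequality holds.


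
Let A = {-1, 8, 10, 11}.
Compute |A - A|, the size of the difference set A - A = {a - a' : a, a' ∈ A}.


A - A = {a - a' : a, a' ∈ A}; |A| = 4.
Bounds: 2|A|-1 ≤ |A - A| ≤ |A|² - |A| + 1, i.e. 7 ≤ |A - A| ≤ 13.
Note: 0 ∈ A - A always (from a - a). The set is symmetric: if d ∈ A - A then -d ∈ A - A.
Enumerate nonzero differences d = a - a' with a > a' (then include -d):
Positive differences: {1, 2, 3, 9, 11, 12}
Full difference set: {0} ∪ (positive diffs) ∪ (negative diffs).
|A - A| = 1 + 2·6 = 13 (matches direct enumeration: 13).

|A - A| = 13


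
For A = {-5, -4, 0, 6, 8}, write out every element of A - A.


A - A = {a - a' : a, a' ∈ A}.
Compute a - a' for each ordered pair (a, a'):
a = -5: -5--5=0, -5--4=-1, -5-0=-5, -5-6=-11, -5-8=-13
a = -4: -4--5=1, -4--4=0, -4-0=-4, -4-6=-10, -4-8=-12
a = 0: 0--5=5, 0--4=4, 0-0=0, 0-6=-6, 0-8=-8
a = 6: 6--5=11, 6--4=10, 6-0=6, 6-6=0, 6-8=-2
a = 8: 8--5=13, 8--4=12, 8-0=8, 8-6=2, 8-8=0
Collecting distinct values (and noting 0 appears from a-a):
A - A = {-13, -12, -11, -10, -8, -6, -5, -4, -2, -1, 0, 1, 2, 4, 5, 6, 8, 10, 11, 12, 13}
|A - A| = 21

A - A = {-13, -12, -11, -10, -8, -6, -5, -4, -2, -1, 0, 1, 2, 4, 5, 6, 8, 10, 11, 12, 13}


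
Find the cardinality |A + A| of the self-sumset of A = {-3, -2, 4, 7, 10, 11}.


A + A = {a + a' : a, a' ∈ A}; |A| = 6.
General bounds: 2|A| - 1 ≤ |A + A| ≤ |A|(|A|+1)/2, i.e. 11 ≤ |A + A| ≤ 21.
Lower bound 2|A|-1 is attained iff A is an arithmetic progression.
Enumerate sums a + a' for a ≤ a' (symmetric, so this suffices):
a = -3: -3+-3=-6, -3+-2=-5, -3+4=1, -3+7=4, -3+10=7, -3+11=8
a = -2: -2+-2=-4, -2+4=2, -2+7=5, -2+10=8, -2+11=9
a = 4: 4+4=8, 4+7=11, 4+10=14, 4+11=15
a = 7: 7+7=14, 7+10=17, 7+11=18
a = 10: 10+10=20, 10+11=21
a = 11: 11+11=22
Distinct sums: {-6, -5, -4, 1, 2, 4, 5, 7, 8, 9, 11, 14, 15, 17, 18, 20, 21, 22}
|A + A| = 18

|A + A| = 18


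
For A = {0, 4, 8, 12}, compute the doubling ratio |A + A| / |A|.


|A| = 4.
Compute A + A by enumerating all 16 pairs.
A + A = {0, 4, 8, 12, 16, 20, 24}, so |A + A| = 7.
K = |A + A| / |A| = 7/4 (already in lowest terms) ≈ 1.7500.
Reference: AP of size 4 gives K = 7/4 ≈ 1.7500; a fully generic set of size 4 gives K ≈ 2.5000.

|A| = 4, |A + A| = 7, K = 7/4.


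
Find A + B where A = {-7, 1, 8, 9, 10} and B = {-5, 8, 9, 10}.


A + B = {a + b : a ∈ A, b ∈ B}.
Enumerate all |A|·|B| = 5·4 = 20 pairs (a, b) and collect distinct sums.
a = -7: -7+-5=-12, -7+8=1, -7+9=2, -7+10=3
a = 1: 1+-5=-4, 1+8=9, 1+9=10, 1+10=11
a = 8: 8+-5=3, 8+8=16, 8+9=17, 8+10=18
a = 9: 9+-5=4, 9+8=17, 9+9=18, 9+10=19
a = 10: 10+-5=5, 10+8=18, 10+9=19, 10+10=20
Collecting distinct sums: A + B = {-12, -4, 1, 2, 3, 4, 5, 9, 10, 11, 16, 17, 18, 19, 20}
|A + B| = 15

A + B = {-12, -4, 1, 2, 3, 4, 5, 9, 10, 11, 16, 17, 18, 19, 20}


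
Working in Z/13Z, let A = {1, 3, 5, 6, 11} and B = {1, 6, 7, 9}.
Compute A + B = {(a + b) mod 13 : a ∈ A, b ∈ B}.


Work in Z/13Z: reduce every sum a + b modulo 13.
Enumerate all 20 pairs:
a = 1: 1+1=2, 1+6=7, 1+7=8, 1+9=10
a = 3: 3+1=4, 3+6=9, 3+7=10, 3+9=12
a = 5: 5+1=6, 5+6=11, 5+7=12, 5+9=1
a = 6: 6+1=7, 6+6=12, 6+7=0, 6+9=2
a = 11: 11+1=12, 11+6=4, 11+7=5, 11+9=7
Distinct residues collected: {0, 1, 2, 4, 5, 6, 7, 8, 9, 10, 11, 12}
|A + B| = 12 (out of 13 total residues).

A + B = {0, 1, 2, 4, 5, 6, 7, 8, 9, 10, 11, 12}


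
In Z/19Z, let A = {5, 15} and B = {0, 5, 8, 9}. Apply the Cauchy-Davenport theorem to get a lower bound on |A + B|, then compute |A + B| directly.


Cauchy-Davenport: |A + B| ≥ min(p, |A| + |B| - 1) for A, B nonempty in Z/pZ.
|A| = 2, |B| = 4, p = 19.
CD lower bound = min(19, 2 + 4 - 1) = min(19, 5) = 5.
Compute A + B mod 19 directly:
a = 5: 5+0=5, 5+5=10, 5+8=13, 5+9=14
a = 15: 15+0=15, 15+5=1, 15+8=4, 15+9=5
A + B = {1, 4, 5, 10, 13, 14, 15}, so |A + B| = 7.
Verify: 7 ≥ 5? Yes ✓.

CD lower bound = 5, actual |A + B| = 7.


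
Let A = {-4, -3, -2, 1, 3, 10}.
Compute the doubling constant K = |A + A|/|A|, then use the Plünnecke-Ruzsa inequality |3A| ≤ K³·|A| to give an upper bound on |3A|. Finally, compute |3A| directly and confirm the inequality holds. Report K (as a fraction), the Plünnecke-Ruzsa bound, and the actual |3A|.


|A| = 6.
Step 1: Compute A + A by enumerating all 36 pairs.
A + A = {-8, -7, -6, -5, -4, -3, -2, -1, 0, 1, 2, 4, 6, 7, 8, 11, 13, 20}, so |A + A| = 18.
Step 2: Doubling constant K = |A + A|/|A| = 18/6 = 18/6 ≈ 3.0000.
Step 3: Plünnecke-Ruzsa gives |3A| ≤ K³·|A| = (3.0000)³ · 6 ≈ 162.0000.
Step 4: Compute 3A = A + A + A directly by enumerating all triples (a,b,c) ∈ A³; |3A| = 32.
Step 5: Check 32 ≤ 162.0000? Yes ✓.

K = 18/6, Plünnecke-Ruzsa bound K³|A| ≈ 162.0000, |3A| = 32, inequality holds.


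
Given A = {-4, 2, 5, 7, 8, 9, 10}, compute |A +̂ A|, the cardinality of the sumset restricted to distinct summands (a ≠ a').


Restricted sumset: A +̂ A = {a + a' : a ∈ A, a' ∈ A, a ≠ a'}.
Equivalently, take A + A and drop any sum 2a that is achievable ONLY as a + a for a ∈ A (i.e. sums representable only with equal summands).
Enumerate pairs (a, a') with a < a' (symmetric, so each unordered pair gives one sum; this covers all a ≠ a'):
  -4 + 2 = -2
  -4 + 5 = 1
  -4 + 7 = 3
  -4 + 8 = 4
  -4 + 9 = 5
  -4 + 10 = 6
  2 + 5 = 7
  2 + 7 = 9
  2 + 8 = 10
  2 + 9 = 11
  2 + 10 = 12
  5 + 7 = 12
  5 + 8 = 13
  5 + 9 = 14
  5 + 10 = 15
  7 + 8 = 15
  7 + 9 = 16
  7 + 10 = 17
  8 + 9 = 17
  8 + 10 = 18
  9 + 10 = 19
Collected distinct sums: {-2, 1, 3, 4, 5, 6, 7, 9, 10, 11, 12, 13, 14, 15, 16, 17, 18, 19}
|A +̂ A| = 18
(Reference bound: |A +̂ A| ≥ 2|A| - 3 for |A| ≥ 2, with |A| = 7 giving ≥ 11.)

|A +̂ A| = 18


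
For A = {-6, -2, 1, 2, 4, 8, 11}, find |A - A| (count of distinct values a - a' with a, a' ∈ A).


A - A = {a - a' : a, a' ∈ A}; |A| = 7.
Bounds: 2|A|-1 ≤ |A - A| ≤ |A|² - |A| + 1, i.e. 13 ≤ |A - A| ≤ 43.
Note: 0 ∈ A - A always (from a - a). The set is symmetric: if d ∈ A - A then -d ∈ A - A.
Enumerate nonzero differences d = a - a' with a > a' (then include -d):
Positive differences: {1, 2, 3, 4, 6, 7, 8, 9, 10, 13, 14, 17}
Full difference set: {0} ∪ (positive diffs) ∪ (negative diffs).
|A - A| = 1 + 2·12 = 25 (matches direct enumeration: 25).

|A - A| = 25


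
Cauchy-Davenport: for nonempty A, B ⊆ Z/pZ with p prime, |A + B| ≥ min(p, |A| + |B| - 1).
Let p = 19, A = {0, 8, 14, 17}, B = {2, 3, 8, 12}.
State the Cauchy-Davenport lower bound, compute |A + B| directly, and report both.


Cauchy-Davenport: |A + B| ≥ min(p, |A| + |B| - 1) for A, B nonempty in Z/pZ.
|A| = 4, |B| = 4, p = 19.
CD lower bound = min(19, 4 + 4 - 1) = min(19, 7) = 7.
Compute A + B mod 19 directly:
a = 0: 0+2=2, 0+3=3, 0+8=8, 0+12=12
a = 8: 8+2=10, 8+3=11, 8+8=16, 8+12=1
a = 14: 14+2=16, 14+3=17, 14+8=3, 14+12=7
a = 17: 17+2=0, 17+3=1, 17+8=6, 17+12=10
A + B = {0, 1, 2, 3, 6, 7, 8, 10, 11, 12, 16, 17}, so |A + B| = 12.
Verify: 12 ≥ 7? Yes ✓.

CD lower bound = 7, actual |A + B| = 12.


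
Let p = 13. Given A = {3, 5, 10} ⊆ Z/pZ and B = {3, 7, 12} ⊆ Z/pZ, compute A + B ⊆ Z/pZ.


Work in Z/13Z: reduce every sum a + b modulo 13.
Enumerate all 9 pairs:
a = 3: 3+3=6, 3+7=10, 3+12=2
a = 5: 5+3=8, 5+7=12, 5+12=4
a = 10: 10+3=0, 10+7=4, 10+12=9
Distinct residues collected: {0, 2, 4, 6, 8, 9, 10, 12}
|A + B| = 8 (out of 13 total residues).

A + B = {0, 2, 4, 6, 8, 9, 10, 12}


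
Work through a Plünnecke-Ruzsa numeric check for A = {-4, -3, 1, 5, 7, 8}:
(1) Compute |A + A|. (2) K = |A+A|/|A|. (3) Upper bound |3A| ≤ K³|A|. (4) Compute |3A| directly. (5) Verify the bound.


|A| = 6.
Step 1: Compute A + A by enumerating all 36 pairs.
A + A = {-8, -7, -6, -3, -2, 1, 2, 3, 4, 5, 6, 8, 9, 10, 12, 13, 14, 15, 16}, so |A + A| = 19.
Step 2: Doubling constant K = |A + A|/|A| = 19/6 = 19/6 ≈ 3.1667.
Step 3: Plünnecke-Ruzsa gives |3A| ≤ K³·|A| = (3.1667)³ · 6 ≈ 190.5278.
Step 4: Compute 3A = A + A + A directly by enumerating all triples (a,b,c) ∈ A³; |3A| = 35.
Step 5: Check 35 ≤ 190.5278? Yes ✓.

K = 19/6, Plünnecke-Ruzsa bound K³|A| ≈ 190.5278, |3A| = 35, inequality holds.


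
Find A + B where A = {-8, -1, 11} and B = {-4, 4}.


A + B = {a + b : a ∈ A, b ∈ B}.
Enumerate all |A|·|B| = 3·2 = 6 pairs (a, b) and collect distinct sums.
a = -8: -8+-4=-12, -8+4=-4
a = -1: -1+-4=-5, -1+4=3
a = 11: 11+-4=7, 11+4=15
Collecting distinct sums: A + B = {-12, -5, -4, 3, 7, 15}
|A + B| = 6

A + B = {-12, -5, -4, 3, 7, 15}


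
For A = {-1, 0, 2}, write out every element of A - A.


A - A = {a - a' : a, a' ∈ A}.
Compute a - a' for each ordered pair (a, a'):
a = -1: -1--1=0, -1-0=-1, -1-2=-3
a = 0: 0--1=1, 0-0=0, 0-2=-2
a = 2: 2--1=3, 2-0=2, 2-2=0
Collecting distinct values (and noting 0 appears from a-a):
A - A = {-3, -2, -1, 0, 1, 2, 3}
|A - A| = 7

A - A = {-3, -2, -1, 0, 1, 2, 3}


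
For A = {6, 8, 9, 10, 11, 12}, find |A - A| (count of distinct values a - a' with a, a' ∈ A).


A - A = {a - a' : a, a' ∈ A}; |A| = 6.
Bounds: 2|A|-1 ≤ |A - A| ≤ |A|² - |A| + 1, i.e. 11 ≤ |A - A| ≤ 31.
Note: 0 ∈ A - A always (from a - a). The set is symmetric: if d ∈ A - A then -d ∈ A - A.
Enumerate nonzero differences d = a - a' with a > a' (then include -d):
Positive differences: {1, 2, 3, 4, 5, 6}
Full difference set: {0} ∪ (positive diffs) ∪ (negative diffs).
|A - A| = 1 + 2·6 = 13 (matches direct enumeration: 13).

|A - A| = 13


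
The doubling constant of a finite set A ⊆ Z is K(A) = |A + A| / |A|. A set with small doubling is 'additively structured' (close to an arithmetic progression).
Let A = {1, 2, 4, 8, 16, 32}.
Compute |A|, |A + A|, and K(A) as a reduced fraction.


|A| = 6.
Compute A + A by enumerating all 36 pairs.
A + A = {2, 3, 4, 5, 6, 8, 9, 10, 12, 16, 17, 18, 20, 24, 32, 33, 34, 36, 40, 48, 64}, so |A + A| = 21.
K = |A + A| / |A| = 21/6 = 7/2 ≈ 3.5000.
Reference: AP of size 6 gives K = 11/6 ≈ 1.8333; a fully generic set of size 6 gives K ≈ 3.5000.

|A| = 6, |A + A| = 21, K = 21/6 = 7/2.


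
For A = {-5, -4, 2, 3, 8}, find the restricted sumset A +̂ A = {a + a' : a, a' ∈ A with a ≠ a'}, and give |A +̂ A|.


Restricted sumset: A +̂ A = {a + a' : a ∈ A, a' ∈ A, a ≠ a'}.
Equivalently, take A + A and drop any sum 2a that is achievable ONLY as a + a for a ∈ A (i.e. sums representable only with equal summands).
Enumerate pairs (a, a') with a < a' (symmetric, so each unordered pair gives one sum; this covers all a ≠ a'):
  -5 + -4 = -9
  -5 + 2 = -3
  -5 + 3 = -2
  -5 + 8 = 3
  -4 + 2 = -2
  -4 + 3 = -1
  -4 + 8 = 4
  2 + 3 = 5
  2 + 8 = 10
  3 + 8 = 11
Collected distinct sums: {-9, -3, -2, -1, 3, 4, 5, 10, 11}
|A +̂ A| = 9
(Reference bound: |A +̂ A| ≥ 2|A| - 3 for |A| ≥ 2, with |A| = 5 giving ≥ 7.)

|A +̂ A| = 9


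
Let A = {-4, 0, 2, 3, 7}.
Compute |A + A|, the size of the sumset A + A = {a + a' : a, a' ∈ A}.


A + A = {a + a' : a, a' ∈ A}; |A| = 5.
General bounds: 2|A| - 1 ≤ |A + A| ≤ |A|(|A|+1)/2, i.e. 9 ≤ |A + A| ≤ 15.
Lower bound 2|A|-1 is attained iff A is an arithmetic progression.
Enumerate sums a + a' for a ≤ a' (symmetric, so this suffices):
a = -4: -4+-4=-8, -4+0=-4, -4+2=-2, -4+3=-1, -4+7=3
a = 0: 0+0=0, 0+2=2, 0+3=3, 0+7=7
a = 2: 2+2=4, 2+3=5, 2+7=9
a = 3: 3+3=6, 3+7=10
a = 7: 7+7=14
Distinct sums: {-8, -4, -2, -1, 0, 2, 3, 4, 5, 6, 7, 9, 10, 14}
|A + A| = 14

|A + A| = 14


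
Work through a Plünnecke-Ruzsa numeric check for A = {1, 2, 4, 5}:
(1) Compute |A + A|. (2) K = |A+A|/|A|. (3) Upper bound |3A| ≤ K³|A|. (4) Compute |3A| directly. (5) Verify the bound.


|A| = 4.
Step 1: Compute A + A by enumerating all 16 pairs.
A + A = {2, 3, 4, 5, 6, 7, 8, 9, 10}, so |A + A| = 9.
Step 2: Doubling constant K = |A + A|/|A| = 9/4 = 9/4 ≈ 2.2500.
Step 3: Plünnecke-Ruzsa gives |3A| ≤ K³·|A| = (2.2500)³ · 4 ≈ 45.5625.
Step 4: Compute 3A = A + A + A directly by enumerating all triples (a,b,c) ∈ A³; |3A| = 13.
Step 5: Check 13 ≤ 45.5625? Yes ✓.

K = 9/4, Plünnecke-Ruzsa bound K³|A| ≈ 45.5625, |3A| = 13, inequality holds.


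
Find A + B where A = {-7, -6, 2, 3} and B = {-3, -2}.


A + B = {a + b : a ∈ A, b ∈ B}.
Enumerate all |A|·|B| = 4·2 = 8 pairs (a, b) and collect distinct sums.
a = -7: -7+-3=-10, -7+-2=-9
a = -6: -6+-3=-9, -6+-2=-8
a = 2: 2+-3=-1, 2+-2=0
a = 3: 3+-3=0, 3+-2=1
Collecting distinct sums: A + B = {-10, -9, -8, -1, 0, 1}
|A + B| = 6

A + B = {-10, -9, -8, -1, 0, 1}


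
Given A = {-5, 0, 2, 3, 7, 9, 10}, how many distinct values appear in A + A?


A + A = {a + a' : a, a' ∈ A}; |A| = 7.
General bounds: 2|A| - 1 ≤ |A + A| ≤ |A|(|A|+1)/2, i.e. 13 ≤ |A + A| ≤ 28.
Lower bound 2|A|-1 is attained iff A is an arithmetic progression.
Enumerate sums a + a' for a ≤ a' (symmetric, so this suffices):
a = -5: -5+-5=-10, -5+0=-5, -5+2=-3, -5+3=-2, -5+7=2, -5+9=4, -5+10=5
a = 0: 0+0=0, 0+2=2, 0+3=3, 0+7=7, 0+9=9, 0+10=10
a = 2: 2+2=4, 2+3=5, 2+7=9, 2+9=11, 2+10=12
a = 3: 3+3=6, 3+7=10, 3+9=12, 3+10=13
a = 7: 7+7=14, 7+9=16, 7+10=17
a = 9: 9+9=18, 9+10=19
a = 10: 10+10=20
Distinct sums: {-10, -5, -3, -2, 0, 2, 3, 4, 5, 6, 7, 9, 10, 11, 12, 13, 14, 16, 17, 18, 19, 20}
|A + A| = 22

|A + A| = 22


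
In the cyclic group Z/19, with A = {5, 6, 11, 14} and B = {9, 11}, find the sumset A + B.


Work in Z/19Z: reduce every sum a + b modulo 19.
Enumerate all 8 pairs:
a = 5: 5+9=14, 5+11=16
a = 6: 6+9=15, 6+11=17
a = 11: 11+9=1, 11+11=3
a = 14: 14+9=4, 14+11=6
Distinct residues collected: {1, 3, 4, 6, 14, 15, 16, 17}
|A + B| = 8 (out of 19 total residues).

A + B = {1, 3, 4, 6, 14, 15, 16, 17}


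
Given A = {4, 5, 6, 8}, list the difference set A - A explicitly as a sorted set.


A - A = {a - a' : a, a' ∈ A}.
Compute a - a' for each ordered pair (a, a'):
a = 4: 4-4=0, 4-5=-1, 4-6=-2, 4-8=-4
a = 5: 5-4=1, 5-5=0, 5-6=-1, 5-8=-3
a = 6: 6-4=2, 6-5=1, 6-6=0, 6-8=-2
a = 8: 8-4=4, 8-5=3, 8-6=2, 8-8=0
Collecting distinct values (and noting 0 appears from a-a):
A - A = {-4, -3, -2, -1, 0, 1, 2, 3, 4}
|A - A| = 9

A - A = {-4, -3, -2, -1, 0, 1, 2, 3, 4}


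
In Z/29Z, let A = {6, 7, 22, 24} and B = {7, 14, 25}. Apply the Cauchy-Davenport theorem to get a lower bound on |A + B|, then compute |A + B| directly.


Cauchy-Davenport: |A + B| ≥ min(p, |A| + |B| - 1) for A, B nonempty in Z/pZ.
|A| = 4, |B| = 3, p = 29.
CD lower bound = min(29, 4 + 3 - 1) = min(29, 6) = 6.
Compute A + B mod 29 directly:
a = 6: 6+7=13, 6+14=20, 6+25=2
a = 7: 7+7=14, 7+14=21, 7+25=3
a = 22: 22+7=0, 22+14=7, 22+25=18
a = 24: 24+7=2, 24+14=9, 24+25=20
A + B = {0, 2, 3, 7, 9, 13, 14, 18, 20, 21}, so |A + B| = 10.
Verify: 10 ≥ 6? Yes ✓.

CD lower bound = 6, actual |A + B| = 10.


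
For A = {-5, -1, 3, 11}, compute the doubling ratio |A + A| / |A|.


|A| = 4.
Compute A + A by enumerating all 16 pairs.
A + A = {-10, -6, -2, 2, 6, 10, 14, 22}, so |A + A| = 8.
K = |A + A| / |A| = 8/4 = 2/1 ≈ 2.0000.
Reference: AP of size 4 gives K = 7/4 ≈ 1.7500; a fully generic set of size 4 gives K ≈ 2.5000.

|A| = 4, |A + A| = 8, K = 8/4 = 2/1.


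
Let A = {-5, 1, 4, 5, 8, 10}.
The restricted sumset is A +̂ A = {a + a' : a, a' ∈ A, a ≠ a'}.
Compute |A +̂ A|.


Restricted sumset: A +̂ A = {a + a' : a ∈ A, a' ∈ A, a ≠ a'}.
Equivalently, take A + A and drop any sum 2a that is achievable ONLY as a + a for a ∈ A (i.e. sums representable only with equal summands).
Enumerate pairs (a, a') with a < a' (symmetric, so each unordered pair gives one sum; this covers all a ≠ a'):
  -5 + 1 = -4
  -5 + 4 = -1
  -5 + 5 = 0
  -5 + 8 = 3
  -5 + 10 = 5
  1 + 4 = 5
  1 + 5 = 6
  1 + 8 = 9
  1 + 10 = 11
  4 + 5 = 9
  4 + 8 = 12
  4 + 10 = 14
  5 + 8 = 13
  5 + 10 = 15
  8 + 10 = 18
Collected distinct sums: {-4, -1, 0, 3, 5, 6, 9, 11, 12, 13, 14, 15, 18}
|A +̂ A| = 13
(Reference bound: |A +̂ A| ≥ 2|A| - 3 for |A| ≥ 2, with |A| = 6 giving ≥ 9.)

|A +̂ A| = 13


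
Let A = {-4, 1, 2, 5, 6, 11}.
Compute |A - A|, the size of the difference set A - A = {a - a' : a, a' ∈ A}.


A - A = {a - a' : a, a' ∈ A}; |A| = 6.
Bounds: 2|A|-1 ≤ |A - A| ≤ |A|² - |A| + 1, i.e. 11 ≤ |A - A| ≤ 31.
Note: 0 ∈ A - A always (from a - a). The set is symmetric: if d ∈ A - A then -d ∈ A - A.
Enumerate nonzero differences d = a - a' with a > a' (then include -d):
Positive differences: {1, 3, 4, 5, 6, 9, 10, 15}
Full difference set: {0} ∪ (positive diffs) ∪ (negative diffs).
|A - A| = 1 + 2·8 = 17 (matches direct enumeration: 17).

|A - A| = 17


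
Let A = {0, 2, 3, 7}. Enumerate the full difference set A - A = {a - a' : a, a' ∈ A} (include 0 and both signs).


A - A = {a - a' : a, a' ∈ A}.
Compute a - a' for each ordered pair (a, a'):
a = 0: 0-0=0, 0-2=-2, 0-3=-3, 0-7=-7
a = 2: 2-0=2, 2-2=0, 2-3=-1, 2-7=-5
a = 3: 3-0=3, 3-2=1, 3-3=0, 3-7=-4
a = 7: 7-0=7, 7-2=5, 7-3=4, 7-7=0
Collecting distinct values (and noting 0 appears from a-a):
A - A = {-7, -5, -4, -3, -2, -1, 0, 1, 2, 3, 4, 5, 7}
|A - A| = 13

A - A = {-7, -5, -4, -3, -2, -1, 0, 1, 2, 3, 4, 5, 7}


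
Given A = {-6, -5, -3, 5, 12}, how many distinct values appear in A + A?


A + A = {a + a' : a, a' ∈ A}; |A| = 5.
General bounds: 2|A| - 1 ≤ |A + A| ≤ |A|(|A|+1)/2, i.e. 9 ≤ |A + A| ≤ 15.
Lower bound 2|A|-1 is attained iff A is an arithmetic progression.
Enumerate sums a + a' for a ≤ a' (symmetric, so this suffices):
a = -6: -6+-6=-12, -6+-5=-11, -6+-3=-9, -6+5=-1, -6+12=6
a = -5: -5+-5=-10, -5+-3=-8, -5+5=0, -5+12=7
a = -3: -3+-3=-6, -3+5=2, -3+12=9
a = 5: 5+5=10, 5+12=17
a = 12: 12+12=24
Distinct sums: {-12, -11, -10, -9, -8, -6, -1, 0, 2, 6, 7, 9, 10, 17, 24}
|A + A| = 15

|A + A| = 15


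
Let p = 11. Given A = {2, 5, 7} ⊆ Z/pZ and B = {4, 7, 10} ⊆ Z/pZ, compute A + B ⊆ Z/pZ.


Work in Z/11Z: reduce every sum a + b modulo 11.
Enumerate all 9 pairs:
a = 2: 2+4=6, 2+7=9, 2+10=1
a = 5: 5+4=9, 5+7=1, 5+10=4
a = 7: 7+4=0, 7+7=3, 7+10=6
Distinct residues collected: {0, 1, 3, 4, 6, 9}
|A + B| = 6 (out of 11 total residues).

A + B = {0, 1, 3, 4, 6, 9}


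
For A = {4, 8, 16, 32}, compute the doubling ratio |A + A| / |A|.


|A| = 4.
Compute A + A by enumerating all 16 pairs.
A + A = {8, 12, 16, 20, 24, 32, 36, 40, 48, 64}, so |A + A| = 10.
K = |A + A| / |A| = 10/4 = 5/2 ≈ 2.5000.
Reference: AP of size 4 gives K = 7/4 ≈ 1.7500; a fully generic set of size 4 gives K ≈ 2.5000.

|A| = 4, |A + A| = 10, K = 10/4 = 5/2.


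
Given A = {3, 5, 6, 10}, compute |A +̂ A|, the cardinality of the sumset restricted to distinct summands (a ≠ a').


Restricted sumset: A +̂ A = {a + a' : a ∈ A, a' ∈ A, a ≠ a'}.
Equivalently, take A + A and drop any sum 2a that is achievable ONLY as a + a for a ∈ A (i.e. sums representable only with equal summands).
Enumerate pairs (a, a') with a < a' (symmetric, so each unordered pair gives one sum; this covers all a ≠ a'):
  3 + 5 = 8
  3 + 6 = 9
  3 + 10 = 13
  5 + 6 = 11
  5 + 10 = 15
  6 + 10 = 16
Collected distinct sums: {8, 9, 11, 13, 15, 16}
|A +̂ A| = 6
(Reference bound: |A +̂ A| ≥ 2|A| - 3 for |A| ≥ 2, with |A| = 4 giving ≥ 5.)

|A +̂ A| = 6


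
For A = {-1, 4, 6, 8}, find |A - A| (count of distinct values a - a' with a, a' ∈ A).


A - A = {a - a' : a, a' ∈ A}; |A| = 4.
Bounds: 2|A|-1 ≤ |A - A| ≤ |A|² - |A| + 1, i.e. 7 ≤ |A - A| ≤ 13.
Note: 0 ∈ A - A always (from a - a). The set is symmetric: if d ∈ A - A then -d ∈ A - A.
Enumerate nonzero differences d = a - a' with a > a' (then include -d):
Positive differences: {2, 4, 5, 7, 9}
Full difference set: {0} ∪ (positive diffs) ∪ (negative diffs).
|A - A| = 1 + 2·5 = 11 (matches direct enumeration: 11).

|A - A| = 11


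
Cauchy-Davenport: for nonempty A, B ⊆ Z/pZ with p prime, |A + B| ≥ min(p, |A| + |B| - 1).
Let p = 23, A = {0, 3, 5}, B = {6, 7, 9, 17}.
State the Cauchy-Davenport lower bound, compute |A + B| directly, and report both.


Cauchy-Davenport: |A + B| ≥ min(p, |A| + |B| - 1) for A, B nonempty in Z/pZ.
|A| = 3, |B| = 4, p = 23.
CD lower bound = min(23, 3 + 4 - 1) = min(23, 6) = 6.
Compute A + B mod 23 directly:
a = 0: 0+6=6, 0+7=7, 0+9=9, 0+17=17
a = 3: 3+6=9, 3+7=10, 3+9=12, 3+17=20
a = 5: 5+6=11, 5+7=12, 5+9=14, 5+17=22
A + B = {6, 7, 9, 10, 11, 12, 14, 17, 20, 22}, so |A + B| = 10.
Verify: 10 ≥ 6? Yes ✓.

CD lower bound = 6, actual |A + B| = 10.


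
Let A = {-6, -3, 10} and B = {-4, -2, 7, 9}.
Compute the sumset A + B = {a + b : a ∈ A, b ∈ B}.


A + B = {a + b : a ∈ A, b ∈ B}.
Enumerate all |A|·|B| = 3·4 = 12 pairs (a, b) and collect distinct sums.
a = -6: -6+-4=-10, -6+-2=-8, -6+7=1, -6+9=3
a = -3: -3+-4=-7, -3+-2=-5, -3+7=4, -3+9=6
a = 10: 10+-4=6, 10+-2=8, 10+7=17, 10+9=19
Collecting distinct sums: A + B = {-10, -8, -7, -5, 1, 3, 4, 6, 8, 17, 19}
|A + B| = 11

A + B = {-10, -8, -7, -5, 1, 3, 4, 6, 8, 17, 19}


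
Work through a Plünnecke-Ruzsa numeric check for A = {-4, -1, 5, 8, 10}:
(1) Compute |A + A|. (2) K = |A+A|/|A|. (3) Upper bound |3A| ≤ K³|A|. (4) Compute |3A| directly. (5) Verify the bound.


|A| = 5.
Step 1: Compute A + A by enumerating all 25 pairs.
A + A = {-8, -5, -2, 1, 4, 6, 7, 9, 10, 13, 15, 16, 18, 20}, so |A + A| = 14.
Step 2: Doubling constant K = |A + A|/|A| = 14/5 = 14/5 ≈ 2.8000.
Step 3: Plünnecke-Ruzsa gives |3A| ≤ K³·|A| = (2.8000)³ · 5 ≈ 109.7600.
Step 4: Compute 3A = A + A + A directly by enumerating all triples (a,b,c) ∈ A³; |3A| = 27.
Step 5: Check 27 ≤ 109.7600? Yes ✓.

K = 14/5, Plünnecke-Ruzsa bound K³|A| ≈ 109.7600, |3A| = 27, inequality holds.


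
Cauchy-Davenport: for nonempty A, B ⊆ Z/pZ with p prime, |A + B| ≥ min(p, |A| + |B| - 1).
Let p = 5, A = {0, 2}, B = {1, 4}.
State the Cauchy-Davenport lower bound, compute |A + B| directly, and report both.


Cauchy-Davenport: |A + B| ≥ min(p, |A| + |B| - 1) for A, B nonempty in Z/pZ.
|A| = 2, |B| = 2, p = 5.
CD lower bound = min(5, 2 + 2 - 1) = min(5, 3) = 3.
Compute A + B mod 5 directly:
a = 0: 0+1=1, 0+4=4
a = 2: 2+1=3, 2+4=1
A + B = {1, 3, 4}, so |A + B| = 3.
Verify: 3 ≥ 3? Yes ✓.

CD lower bound = 3, actual |A + B| = 3.


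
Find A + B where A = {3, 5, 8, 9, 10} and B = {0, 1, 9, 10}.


A + B = {a + b : a ∈ A, b ∈ B}.
Enumerate all |A|·|B| = 5·4 = 20 pairs (a, b) and collect distinct sums.
a = 3: 3+0=3, 3+1=4, 3+9=12, 3+10=13
a = 5: 5+0=5, 5+1=6, 5+9=14, 5+10=15
a = 8: 8+0=8, 8+1=9, 8+9=17, 8+10=18
a = 9: 9+0=9, 9+1=10, 9+9=18, 9+10=19
a = 10: 10+0=10, 10+1=11, 10+9=19, 10+10=20
Collecting distinct sums: A + B = {3, 4, 5, 6, 8, 9, 10, 11, 12, 13, 14, 15, 17, 18, 19, 20}
|A + B| = 16

A + B = {3, 4, 5, 6, 8, 9, 10, 11, 12, 13, 14, 15, 17, 18, 19, 20}


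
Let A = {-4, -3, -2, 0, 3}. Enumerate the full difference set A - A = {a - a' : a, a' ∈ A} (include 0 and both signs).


A - A = {a - a' : a, a' ∈ A}.
Compute a - a' for each ordered pair (a, a'):
a = -4: -4--4=0, -4--3=-1, -4--2=-2, -4-0=-4, -4-3=-7
a = -3: -3--4=1, -3--3=0, -3--2=-1, -3-0=-3, -3-3=-6
a = -2: -2--4=2, -2--3=1, -2--2=0, -2-0=-2, -2-3=-5
a = 0: 0--4=4, 0--3=3, 0--2=2, 0-0=0, 0-3=-3
a = 3: 3--4=7, 3--3=6, 3--2=5, 3-0=3, 3-3=0
Collecting distinct values (and noting 0 appears from a-a):
A - A = {-7, -6, -5, -4, -3, -2, -1, 0, 1, 2, 3, 4, 5, 6, 7}
|A - A| = 15

A - A = {-7, -6, -5, -4, -3, -2, -1, 0, 1, 2, 3, 4, 5, 6, 7}


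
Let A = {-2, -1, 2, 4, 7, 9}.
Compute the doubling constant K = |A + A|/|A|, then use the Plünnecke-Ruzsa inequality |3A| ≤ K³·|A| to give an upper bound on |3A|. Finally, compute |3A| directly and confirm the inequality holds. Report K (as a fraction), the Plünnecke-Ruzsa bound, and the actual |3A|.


|A| = 6.
Step 1: Compute A + A by enumerating all 36 pairs.
A + A = {-4, -3, -2, 0, 1, 2, 3, 4, 5, 6, 7, 8, 9, 11, 13, 14, 16, 18}, so |A + A| = 18.
Step 2: Doubling constant K = |A + A|/|A| = 18/6 = 18/6 ≈ 3.0000.
Step 3: Plünnecke-Ruzsa gives |3A| ≤ K³·|A| = (3.0000)³ · 6 ≈ 162.0000.
Step 4: Compute 3A = A + A + A directly by enumerating all triples (a,b,c) ∈ A³; |3A| = 31.
Step 5: Check 31 ≤ 162.0000? Yes ✓.

K = 18/6, Plünnecke-Ruzsa bound K³|A| ≈ 162.0000, |3A| = 31, inequality holds.


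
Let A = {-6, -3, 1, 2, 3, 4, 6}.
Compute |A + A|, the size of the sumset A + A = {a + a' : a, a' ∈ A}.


A + A = {a + a' : a, a' ∈ A}; |A| = 7.
General bounds: 2|A| - 1 ≤ |A + A| ≤ |A|(|A|+1)/2, i.e. 13 ≤ |A + A| ≤ 28.
Lower bound 2|A|-1 is attained iff A is an arithmetic progression.
Enumerate sums a + a' for a ≤ a' (symmetric, so this suffices):
a = -6: -6+-6=-12, -6+-3=-9, -6+1=-5, -6+2=-4, -6+3=-3, -6+4=-2, -6+6=0
a = -3: -3+-3=-6, -3+1=-2, -3+2=-1, -3+3=0, -3+4=1, -3+6=3
a = 1: 1+1=2, 1+2=3, 1+3=4, 1+4=5, 1+6=7
a = 2: 2+2=4, 2+3=5, 2+4=6, 2+6=8
a = 3: 3+3=6, 3+4=7, 3+6=9
a = 4: 4+4=8, 4+6=10
a = 6: 6+6=12
Distinct sums: {-12, -9, -6, -5, -4, -3, -2, -1, 0, 1, 2, 3, 4, 5, 6, 7, 8, 9, 10, 12}
|A + A| = 20

|A + A| = 20
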